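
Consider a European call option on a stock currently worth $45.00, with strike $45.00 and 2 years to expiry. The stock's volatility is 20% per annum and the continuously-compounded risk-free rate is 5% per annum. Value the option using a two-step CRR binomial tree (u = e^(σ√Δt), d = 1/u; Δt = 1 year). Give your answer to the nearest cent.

CRR parameters: u = e^(σ√Δt) = e^(0.2·√1) = 1.2214, d = 1/u = 0.8187
Per-period rate: rΔt = 0.05·1 = 0.05, so R = e^0.05 = 1.0513
Risk-neutral probability p = (e^0.05 − 0.8187)/(1.2214 − 0.8187) = 0.2325/0.4027 = 0.5775
Terminal stock prices: S_uu = 67.13, S_ud = 45, S_dd = 30.16
Terminal payoffs (S − K): max(22.13, 0) = 22.13, max(0, 0) = 0, max(-14.84, 0) = 0
Node u (S = 54.96): V_u = e^(−0.05)·[0.5775·22.1321 + 0.4225·0.0000] = 12.1578
Node d (S = 36.84): V_d = e^(−0.05)·[0.5775·0.0000 + 0.4225·0.0000] = 0.0000
Node 0 (S = 45): V_0 = e^(−0.05)·[0.5775·12.1578 + 0.4225·0.0000] = 6.6786

$6.68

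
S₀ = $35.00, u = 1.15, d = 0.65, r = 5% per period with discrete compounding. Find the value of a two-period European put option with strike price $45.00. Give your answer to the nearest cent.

Risk-neutral probability p = (1 + 0.05 − 0.65)/(1.15 − 0.65) = 0.4000/0.5000 = 0.8000
Terminal stock prices: S_uu = 46.29, S_ud = 26.16, S_dd = 14.79
Terminal payoffs (K − S): max(-1.287, 0) = 0, max(18.84, 0) = 18.84, max(30.21, 0) = 30.21
Node u (S = 40.25): V_u = 1/1.05·[0.8000·0.0000 + 0.2000·18.8375] = 3.5881
Node d (S = 22.75): V_d = 1/1.05·[0.8000·18.8375 + 0.2000·30.2125] = 20.1071
Node 0 (S = 35): V_0 = 1/1.05·[0.8000·3.5881 + 0.2000·20.1071] = 6.5637

$6.56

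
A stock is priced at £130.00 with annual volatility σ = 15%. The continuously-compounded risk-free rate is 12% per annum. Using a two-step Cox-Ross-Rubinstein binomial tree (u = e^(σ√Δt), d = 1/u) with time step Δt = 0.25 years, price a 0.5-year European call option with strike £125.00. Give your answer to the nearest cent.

£13.51

CRR parameters: u = e^(σ√Δt) = e^(0.15·√0.25) = 1.0779, d = 1/u = 0.9277
Per-period rate: rΔt = 0.12·0.25 = 0.03, so R = e^0.03 = 1.0305
Risk-neutral probability p = (e^0.03 − 0.9277)/(1.0779 − 0.9277) = 0.1027/0.1501 = 0.6841
Terminal stock prices: S_uu = 151, S_ud = 130, S_dd = 111.9
Terminal payoffs (S − K): max(26.04, 0) = 26.04, max(5, 0) = 5, max(-13.11, 0) = 0
Node u (S = 140.1): V_u = e^(−0.03)·[0.6841·26.0385 + 0.3159·5.0000] = 18.8192
Node d (S = 120.6): V_d = e^(−0.03)·[0.6841·5.0000 + 0.3159·0.0000] = 3.3194
Node 0 (S = 130): V_0 = e^(−0.03)·[0.6841·18.8192 + 0.3159·3.3194] = 13.5113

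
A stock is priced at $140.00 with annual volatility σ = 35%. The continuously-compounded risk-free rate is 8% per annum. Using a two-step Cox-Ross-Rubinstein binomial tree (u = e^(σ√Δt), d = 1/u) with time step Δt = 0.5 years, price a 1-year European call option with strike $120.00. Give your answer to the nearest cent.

$36.60

CRR parameters: u = e^(σ√Δt) = e^(0.35·√0.5) = 1.2808, d = 1/u = 0.7808
Per-period rate: rΔt = 0.08·0.5 = 0.04, so R = e^0.04 = 1.0408
Risk-neutral probability p = (e^0.04 − 0.7808)/(1.2808 − 0.7808) = 0.2601/0.5000 = 0.5201
Terminal stock prices: S_uu = 229.7, S_ud = 140, S_dd = 85.34
Terminal payoffs (S − K): max(109.7, 0) = 109.7, max(20, 0) = 20, max(-34.66, 0) = 0
Node u (S = 179.3): V_u = e^(−0.04)·[0.5201·109.6640 + 0.4799·20.0000] = 64.0177
Node d (S = 109.3): V_d = e^(−0.04)·[0.5201·20.0000 + 0.4799·0.0000] = 9.9933
Node 0 (S = 140): V_0 = e^(−0.04)·[0.5201·64.0177 + 0.4799·9.9933] = 36.5956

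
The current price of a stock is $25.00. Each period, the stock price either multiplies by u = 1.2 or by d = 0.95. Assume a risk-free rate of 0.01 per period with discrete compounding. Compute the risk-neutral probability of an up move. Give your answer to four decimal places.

Risk-neutral probability p = (1 + 0.01 − 0.95)/(1.2 − 0.95) = 0.0600/0.2500 = 0.2400

p = 0.2400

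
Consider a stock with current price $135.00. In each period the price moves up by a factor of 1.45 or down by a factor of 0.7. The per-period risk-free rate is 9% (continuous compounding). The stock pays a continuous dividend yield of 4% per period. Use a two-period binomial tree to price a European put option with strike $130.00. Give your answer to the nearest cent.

$15.07

Per-period risk-free factor R = e^0.09 = 1.0942; dividend-adjusted growth = e^(0.09−0.04) = 1.0513.
Risk-neutral probability p = (1.0513 − 0.7)/(1.45 − 0.7) = 0.3513/0.7500 = 0.4684
Terminal stock prices: S_uu = 283.8, S_ud = 137, S_dd = 66.15
Terminal payoffs (K − S): max(-153.8, 0) = 0, max(-7.025, 0) = 0, max(63.85, 0) = 63.85
Node u (S = 195.8): V_u = e^(−0.09)·[0.4684·0.0000 + 0.5316·0.0000] = 0.0000
Node d (S = 94.5): V_d = e^(−0.09)·[0.4684·0.0000 + 0.5316·63.8500] = 31.0235
Node 0 (S = 135): V_0 = e^(−0.09)·[0.4684·0.0000 + 0.5316·31.0235] = 15.0737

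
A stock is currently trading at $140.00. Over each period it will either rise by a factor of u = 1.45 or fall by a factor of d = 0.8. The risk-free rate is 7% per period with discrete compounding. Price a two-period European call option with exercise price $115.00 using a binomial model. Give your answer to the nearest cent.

Risk-neutral probability p = (1 + 0.07 − 0.8)/(1.45 − 0.8) = 0.2700/0.6500 = 0.4154
Terminal stock prices: S_uu = 294.4, S_ud = 162.4, S_dd = 89.6
Terminal payoffs (S − K): max(179.4, 0) = 179.4, max(47.4, 0) = 47.4, max(-25.4, 0) = 0
Node u (S = 203): V_u = 1/1.07·[0.4154·179.3500 + 0.5846·47.4000] = 95.5234
Node d (S = 112): V_d = 1/1.07·[0.4154·47.4000 + 0.5846·0.0000] = 18.4012
Node 0 (S = 140): V_0 = 1/1.07·[0.4154·95.5234 + 0.5846·18.4012] = 47.1369

$47.14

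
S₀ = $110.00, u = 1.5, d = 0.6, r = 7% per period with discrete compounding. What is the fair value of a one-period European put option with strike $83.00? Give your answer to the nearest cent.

Risk-neutral probability p = (1 + 0.07 − 0.6)/(1.5 − 0.6) = 0.4700/0.9000 = 0.5222
Terminal stock prices: S_u = 165, S_d = 66
Terminal payoffs (K − S): max(-82, 0) = 0, max(17, 0) = 17
Node 0 (S = 110): V_0 = 1/1.07·[0.5222·0.0000 + 0.4778·17.0000] = 7.5909

$7.59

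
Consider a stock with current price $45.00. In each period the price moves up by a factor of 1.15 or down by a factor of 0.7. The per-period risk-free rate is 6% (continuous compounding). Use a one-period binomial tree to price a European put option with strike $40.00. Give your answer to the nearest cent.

Risk-neutral probability p = (e^0.06 − 0.7)/(1.15 − 0.7) = 0.3618/0.4500 = 0.8041
Terminal stock prices: S_u = 51.75, S_d = 31.5
Terminal payoffs (K − S): max(-11.75, 0) = 0, max(8.5, 0) = 8.5
Node 0 (S = 45): V_0 = e^(−0.06)·[0.8041·0.0000 + 0.1959·8.5000] = 1.5683

$1.57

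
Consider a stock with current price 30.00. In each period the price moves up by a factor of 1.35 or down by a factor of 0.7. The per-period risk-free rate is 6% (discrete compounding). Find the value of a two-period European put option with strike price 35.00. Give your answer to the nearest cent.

6.52

Risk-neutral probability p = (1 + 0.06 − 0.7)/(1.35 − 0.7) = 0.3600/0.6500 = 0.5538
Terminal stock prices: S_uu = 54.68, S_ud = 28.35, S_dd = 14.7
Terminal payoffs (K − S): max(-19.68, 0) = 0, max(6.65, 0) = 6.65, max(20.3, 0) = 20.3
Node u (S = 40.5): V_u = 1/1.06·[0.5538·0.0000 + 0.4462·6.6500] = 2.7990
Node d (S = 21): V_d = 1/1.06·[0.5538·6.6500 + 0.4462·20.3000] = 12.0189
Node 0 (S = 30): V_0 = 1/1.06·[0.5538·2.7990 + 0.4462·12.0189] = 6.5212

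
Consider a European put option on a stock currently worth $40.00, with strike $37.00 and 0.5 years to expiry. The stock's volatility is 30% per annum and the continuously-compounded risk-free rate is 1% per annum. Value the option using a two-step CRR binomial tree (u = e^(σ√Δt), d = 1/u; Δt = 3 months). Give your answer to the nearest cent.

$2.05

CRR parameters: u = e^(σ√Δt) = e^(0.3·√0.25) = 1.1618, d = 1/u = 0.8607
Per-period rate: rΔt = 0.01·0.25 = 0.0025, so R = e^0.0025 = 1.0025
Risk-neutral probability p = (e^0.0025 − 0.8607)/(1.1618 − 0.8607) = 0.1418/0.3011 = 0.4709
Terminal stock prices: S_uu = 53.99, S_ud = 40, S_dd = 29.63
Terminal payoffs (K − S): max(-16.99, 0) = 0, max(-3, 0) = 0, max(7.367, 0) = 7.367
Node u (S = 46.47): V_u = e^(−0.0025)·[0.4709·0.0000 + 0.5291·0.0000] = 0.0000
Node d (S = 34.43): V_d = e^(−0.0025)·[0.4709·0.0000 + 0.5291·7.3673] = 3.8884
Node 0 (S = 40): V_0 = e^(−0.0025)·[0.4709·0.0000 + 0.5291·3.8884] = 2.0523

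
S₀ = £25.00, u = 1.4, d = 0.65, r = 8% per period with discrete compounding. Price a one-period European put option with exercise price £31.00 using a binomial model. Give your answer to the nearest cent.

Risk-neutral probability p = (1 + 0.08 − 0.65)/(1.4 − 0.65) = 0.4300/0.7500 = 0.5733
Terminal stock prices: S_u = 35, S_d = 16.25
Terminal payoffs (K − S): max(-4, 0) = 0, max(14.75, 0) = 14.75
Node 0 (S = 25): V_0 = 1/1.08·[0.5733·0.0000 + 0.4267·14.7500] = 5.8272

£5.83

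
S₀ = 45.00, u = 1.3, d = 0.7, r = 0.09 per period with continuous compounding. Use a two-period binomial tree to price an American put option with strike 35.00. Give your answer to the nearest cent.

1.27

Risk-neutral probability p = (e^0.09 − 0.7)/(1.3 − 0.7) = 0.3942/0.6000 = 0.6570
Terminal stock prices: S_uu = 76.05, S_ud = 40.95, S_dd = 22.05
Terminal payoffs (K − S): max(-41.05, 0) = 0, max(-5.95, 0) = 0, max(12.95, 0) = 12.95
Node u (S = 58.5): continuation = e^(−0.09)·[0.6570·0.0000 + 0.3430·0.0000] = 0.0000; exercise value = 0.0000 ≤ continuation, so V_u = 0.0000
Node d (S = 31.5): continuation = e^(−0.09)·[0.6570·0.0000 + 0.3430·12.9500] = 4.0601; exercise value = 3.5000 ≤ continuation, so V_d = 4.0601
Node 0 (S = 45): continuation = e^(−0.09)·[0.6570·0.0000 + 0.3430·4.0601] = 1.2729; exercise value = 0.0000 ≤ continuation, so V_0 = 1.2729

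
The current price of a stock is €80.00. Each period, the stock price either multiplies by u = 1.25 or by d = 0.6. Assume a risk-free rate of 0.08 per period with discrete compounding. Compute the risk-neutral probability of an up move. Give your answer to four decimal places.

Risk-neutral probability p = (1 + 0.08 − 0.6)/(1.25 − 0.6) = 0.4800/0.6500 = 0.7385

p = 0.7385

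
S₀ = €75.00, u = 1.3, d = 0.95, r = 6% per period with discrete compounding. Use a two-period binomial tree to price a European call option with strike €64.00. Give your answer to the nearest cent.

€18.04

Risk-neutral probability p = (1 + 0.06 − 0.95)/(1.3 − 0.95) = 0.1100/0.3500 = 0.3143
Terminal stock prices: S_uu = 126.8, S_ud = 92.62, S_dd = 67.69
Terminal payoffs (S − K): max(62.75, 0) = 62.75, max(28.62, 0) = 28.62, max(3.688, 0) = 3.688
Node u (S = 97.5): V_u = 1/1.06·[0.3143·62.7500 + 0.6857·28.6250] = 37.1226
Node d (S = 71.25): V_d = 1/1.06·[0.3143·28.6250 + 0.6857·3.6875] = 10.8726
Node 0 (S = 75): V_0 = 1/1.06·[0.3143·37.1226 + 0.6857·10.8726] = 18.0402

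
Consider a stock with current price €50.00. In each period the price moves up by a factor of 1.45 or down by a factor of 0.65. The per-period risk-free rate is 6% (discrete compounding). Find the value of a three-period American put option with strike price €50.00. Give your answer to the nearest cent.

€10.07

Risk-neutral probability p = (1 + 0.06 − 0.65)/(1.45 − 0.65) = 0.4100/0.8000 = 0.5125
Terminal stock prices: S_uuu = 152.4, S_uud = 68.33, S_udd = 30.63, S_ddd = 13.73
Terminal payoffs (K − S): max(-102.4, 0) = 0, max(-18.33, 0) = 0, max(19.37, 0) = 19.37, max(36.27, 0) = 36.27
Node uu (S = 105.1): continuation = 1/1.06·[0.5125·0.0000 + 0.4875·0.0000] = 0.0000; exercise value = 0.0000 ≤ continuation, so V_uu = 0.0000
Node ud (S = 47.12): continuation = 1/1.06·[0.5125·0.0000 + 0.4875·19.3687] = 8.9078; exercise value = 2.8750 ≤ continuation, so V_ud = 8.9078
Node dd (S = 21.13): continuation = 1/1.06·[0.5125·19.3687 + 0.4875·36.2687] = 26.0448; exercise value = 28.8750 > continuation, so V_dd = 28.8750 (exercise)
Node u (S = 72.5): continuation = 1/1.06·[0.5125·0.0000 + 0.4875·8.9078] = 4.0967; exercise value = 0.0000 ≤ continuation, so V_u = 4.0967
Node d (S = 32.5): continuation = 1/1.06·[0.5125·8.9078 + 0.4875·28.8750] = 17.5866; exercise value = 17.5000 ≤ continuation, so V_d = 17.5866
Node 0 (S = 50): continuation = 1/1.06·[0.5125·4.0967 + 0.4875·17.5866] = 10.0689; exercise value = 0.0000 ≤ continuation, so V_0 = 10.0689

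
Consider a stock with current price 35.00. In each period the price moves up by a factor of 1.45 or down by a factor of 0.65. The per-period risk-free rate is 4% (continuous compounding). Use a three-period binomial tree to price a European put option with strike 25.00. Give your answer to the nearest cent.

3.04

Risk-neutral probability p = (e^0.04 − 0.65)/(1.45 − 0.65) = 0.3908/0.8000 = 0.4885
Terminal stock prices: S_uuu = 106.7, S_uud = 47.83, S_udd = 21.44, S_ddd = 9.612
Terminal payoffs (K − S): max(-81.7, 0) = 0, max(-22.83, 0) = 0, max(3.558, 0) = 3.558, max(15.39, 0) = 15.39
Node uu (S = 73.59): V_uu = e^(−0.04)·[0.4885·0.0000 + 0.5115·0.0000] = 0.0000
Node ud (S = 32.99): V_ud = e^(−0.04)·[0.4885·0.0000 + 0.5115·3.5581] = 1.7486
Node dd (S = 14.79): V_dd = e^(−0.04)·[0.4885·3.5581 + 0.5115·15.3881] = 9.2322
Node u (S = 50.75): V_u = e^(−0.04)·[0.4885·0.0000 + 0.5115·1.7486] = 0.8593
Node d (S = 22.75): V_d = e^(−0.04)·[0.4885·1.7486 + 0.5115·9.2322] = 5.3577
Node 0 (S = 35): V_0 = e^(−0.04)·[0.4885·0.8593 + 0.5115·5.3577] = 3.0363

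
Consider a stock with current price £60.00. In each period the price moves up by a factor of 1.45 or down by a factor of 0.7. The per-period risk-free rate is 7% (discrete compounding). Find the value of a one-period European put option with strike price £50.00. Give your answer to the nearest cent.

Risk-neutral probability p = (1 + 0.07 − 0.7)/(1.45 − 0.7) = 0.3700/0.7500 = 0.4933
Terminal stock prices: S_u = 87, S_d = 42
Terminal payoffs (K − S): max(-37, 0) = 0, max(8, 0) = 8
Node 0 (S = 60): V_0 = 1/1.07·[0.4933·0.0000 + 0.5067·8.0000] = 3.7882

£3.79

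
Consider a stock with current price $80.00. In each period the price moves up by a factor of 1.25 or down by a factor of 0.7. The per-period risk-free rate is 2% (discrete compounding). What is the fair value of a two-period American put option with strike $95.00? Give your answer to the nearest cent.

Risk-neutral probability p = (1 + 0.02 − 0.7)/(1.25 − 0.7) = 0.3200/0.5500 = 0.5818
Terminal stock prices: S_uu = 125, S_ud = 70, S_dd = 39.2
Terminal payoffs (K − S): max(-30, 0) = 0, max(25, 0) = 25, max(55.8, 0) = 55.8
Node u (S = 100): continuation = 1/1.02·[0.5818·0.0000 + 0.4182·25.0000] = 10.2496; exercise value = 0.0000 ≤ continuation, so V_u = 10.2496
Node d (S = 56): continuation = 1/1.02·[0.5818·25.0000 + 0.4182·55.8000] = 37.1373; exercise value = 39.0000 > continuation, so V_d = 39.0000 (exercise)
Node 0 (S = 80): continuation = 1/1.02·[0.5818·10.2496 + 0.4182·39.0000] = 21.8358; exercise value = 15.0000 ≤ continuation, so V_0 = 21.8358

$21.84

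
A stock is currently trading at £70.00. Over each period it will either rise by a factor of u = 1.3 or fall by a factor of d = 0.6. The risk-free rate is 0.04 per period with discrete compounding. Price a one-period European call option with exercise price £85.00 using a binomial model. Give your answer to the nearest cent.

£3.63

Risk-neutral probability p = (1 + 0.04 − 0.6)/(1.3 − 0.6) = 0.4400/0.7000 = 0.6286
Terminal stock prices: S_u = 91, S_d = 42
Terminal payoffs (S − K): max(6, 0) = 6, max(-43, 0) = 0
Node 0 (S = 70): V_0 = 1/1.04·[0.6286·6.0000 + 0.3714·0.0000] = 3.6264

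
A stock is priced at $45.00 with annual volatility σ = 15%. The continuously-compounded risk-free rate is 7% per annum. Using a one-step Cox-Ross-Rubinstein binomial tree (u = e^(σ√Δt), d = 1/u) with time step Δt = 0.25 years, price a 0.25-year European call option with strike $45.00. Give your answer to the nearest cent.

$2.06

CRR parameters: u = e^(σ√Δt) = e^(0.15·√0.25) = 1.0779, d = 1/u = 0.9277
Per-period rate: rΔt = 0.07·0.25 = 0.0175, so R = e^0.0175 = 1.0177
Risk-neutral probability p = (e^0.0175 − 0.9277)/(1.0779 − 0.9277) = 0.0899/0.1501 = 0.5988
Terminal stock prices: S_u = 48.5, S_d = 41.75
Terminal payoffs (S − K): max(3.505, 0) = 3.505, max(-3.252, 0) = 0
Node 0 (S = 45): V_0 = e^(−0.0175)·[0.5988·3.5048 + 0.4012·0.0000] = 2.0624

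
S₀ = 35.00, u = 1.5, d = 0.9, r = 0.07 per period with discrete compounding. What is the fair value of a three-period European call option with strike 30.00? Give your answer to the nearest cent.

11.86

Risk-neutral probability p = (1 + 0.07 − 0.9)/(1.5 − 0.9) = 0.1700/0.6000 = 0.2833
Terminal stock prices: S_uuu = 118.1, S_uud = 70.88, S_udd = 42.53, S_ddd = 25.52
Terminal payoffs (S − K): max(88.12, 0) = 88.12, max(40.88, 0) = 40.88, max(12.53, 0) = 12.53, max(-4.485, 0) = 0
Node uu (S = 78.75): V_uu = 1/1.07·[0.2833·88.1250 + 0.7167·40.8750] = 50.7126
Node ud (S = 47.25): V_ud = 1/1.07·[0.2833·40.8750 + 0.7167·12.5250] = 19.2126
Node dd (S = 28.35): V_dd = 1/1.07·[0.2833·12.5250 + 0.7167·0.0000] = 3.3166
Node u (S = 52.5): V_u = 1/1.07·[0.2833·50.7126 + 0.7167·19.2126] = 26.2968
Node d (S = 31.5): V_d = 1/1.07·[0.2833·19.2126 + 0.7167·3.3166] = 7.3088
Node 0 (S = 35): V_0 = 1/1.07·[0.2833·26.2968 + 0.7167·7.3088] = 11.8587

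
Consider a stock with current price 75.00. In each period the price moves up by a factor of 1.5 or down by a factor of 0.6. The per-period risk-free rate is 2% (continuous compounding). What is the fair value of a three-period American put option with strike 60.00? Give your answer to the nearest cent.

13.88

Risk-neutral probability p = (e^0.02 − 0.6)/(1.5 − 0.6) = 0.4202/0.9000 = 0.4669
Terminal stock prices: S_uuu = 253.1, S_uud = 101.2, S_udd = 40.5, S_ddd = 16.2
Terminal payoffs (K − S): max(-193.1, 0) = 0, max(-41.25, 0) = 0, max(19.5, 0) = 19.5, max(43.8, 0) = 43.8
Node uu (S = 168.8): continuation = e^(−0.02)·[0.4669·0.0000 + 0.5331·0.0000] = 0.0000; exercise value = 0.0000 ≤ continuation, so V_uu = 0.0000
Node ud (S = 67.5): continuation = e^(−0.02)·[0.4669·0.0000 + 0.5331·19.5000] = 10.1898; exercise value = 0.0000 ≤ continuation, so V_ud = 10.1898
Node dd (S = 27): continuation = e^(−0.02)·[0.4669·19.5000 + 0.5331·43.8000] = 31.8119; exercise value = 33.0000 > continuation, so V_dd = 33.0000 (exercise)
Node u (S = 112.5): continuation = e^(−0.02)·[0.4669·0.0000 + 0.5331·10.1898] = 5.3247; exercise value = 0.0000 ≤ continuation, so V_u = 5.3247
Node d (S = 45): continuation = e^(−0.02)·[0.4669·10.1898 + 0.5331·33.0000] = 21.9076; exercise value = 15.0000 ≤ continuation, so V_d = 21.9076
Node 0 (S = 75): continuation = e^(−0.02)·[0.4669·5.3247 + 0.5331·21.9076] = 13.8847; exercise value = 0.0000 ≤ continuation, so V_0 = 13.8847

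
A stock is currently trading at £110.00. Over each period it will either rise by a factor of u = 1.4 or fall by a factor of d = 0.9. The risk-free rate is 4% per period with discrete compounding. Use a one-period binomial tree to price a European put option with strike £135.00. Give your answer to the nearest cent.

£24.92

Risk-neutral probability p = (1 + 0.04 − 0.9)/(1.4 − 0.9) = 0.1400/0.5000 = 0.2800
Terminal stock prices: S_u = 154, S_d = 99
Terminal payoffs (K − S): max(-19, 0) = 0, max(36, 0) = 36
Node 0 (S = 110): V_0 = 1/1.04·[0.2800·0.0000 + 0.7200·36.0000] = 24.9231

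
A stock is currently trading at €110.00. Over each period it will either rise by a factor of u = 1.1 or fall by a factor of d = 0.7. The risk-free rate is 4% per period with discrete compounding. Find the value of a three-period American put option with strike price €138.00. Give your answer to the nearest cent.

€28.00

Risk-neutral probability p = (1 + 0.04 − 0.7)/(1.1 − 0.7) = 0.3400/0.4000 = 0.8500
Terminal stock prices: S_uuu = 146.4, S_uud = 93.17, S_udd = 59.29, S_ddd = 37.73
Terminal payoffs (K − S): max(-8.41, 0) = 0, max(44.83, 0) = 44.83, max(78.71, 0) = 78.71, max(100.3, 0) = 100.3
Node uu (S = 133.1): continuation = 1/1.04·[0.8500·0.0000 + 0.1500·44.8300] = 6.4659; exercise value = 4.9000 ≤ continuation, so V_uu = 6.4659
Node ud (S = 84.7): continuation = 1/1.04·[0.8500·44.8300 + 0.1500·78.7100] = 47.9923; exercise value = 53.3000 > continuation, so V_ud = 53.3000 (exercise)
Node dd (S = 53.9): continuation = 1/1.04·[0.8500·78.7100 + 0.1500·100.2700] = 78.7923; exercise value = 84.1000 > continuation, so V_dd = 84.1000 (exercise)
Node u (S = 121): continuation = 1/1.04·[0.8500·6.4659 + 0.1500·53.3000] = 12.9721; exercise value = 17.0000 > continuation, so V_u = 17.0000 (exercise)
Node d (S = 77): continuation = 1/1.04·[0.8500·53.3000 + 0.1500·84.1000] = 55.6923; exercise value = 61.0000 > continuation, so V_d = 61.0000 (exercise)
Node 0 (S = 110): continuation = 1/1.04·[0.8500·17.0000 + 0.1500·61.0000] = 22.6923; exercise value = 28.0000 > continuation, so V_0 = 28.0000 (exercise)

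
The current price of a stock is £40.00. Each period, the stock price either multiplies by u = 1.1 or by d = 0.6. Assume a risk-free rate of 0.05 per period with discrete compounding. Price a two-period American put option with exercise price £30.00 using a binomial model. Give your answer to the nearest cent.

Risk-neutral probability p = (1 + 0.05 − 0.6)/(1.1 − 0.6) = 0.4500/0.5000 = 0.9000
Terminal stock prices: S_uu = 48.4, S_ud = 26.4, S_dd = 14.4
Terminal payoffs (K − S): max(-18.4, 0) = 0, max(3.6, 0) = 3.6, max(15.6, 0) = 15.6
Node u (S = 44): continuation = 1/1.05·[0.9000·0.0000 + 0.1000·3.6000] = 0.3429; exercise value = 0.0000 ≤ continuation, so V_u = 0.3429
Node d (S = 24): continuation = 1/1.05·[0.9000·3.6000 + 0.1000·15.6000] = 4.5714; exercise value = 6.0000 > continuation, so V_d = 6.0000 (exercise)
Node 0 (S = 40): continuation = 1/1.05·[0.9000·0.3429 + 0.1000·6.0000] = 0.8653; exercise value = 0.0000 ≤ continuation, so V_0 = 0.8653

£0.87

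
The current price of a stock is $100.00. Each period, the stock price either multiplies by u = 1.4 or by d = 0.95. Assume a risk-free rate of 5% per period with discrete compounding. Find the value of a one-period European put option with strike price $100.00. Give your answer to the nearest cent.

Risk-neutral probability p = (1 + 0.05 − 0.95)/(1.4 − 0.95) = 0.1000/0.4500 = 0.2222
Terminal stock prices: S_u = 140, S_d = 95
Terminal payoffs (K − S): max(-40, 0) = 0, max(5, 0) = 5
Node 0 (S = 100): V_0 = 1/1.05·[0.2222·0.0000 + 0.7778·5.0000] = 3.7037

$3.70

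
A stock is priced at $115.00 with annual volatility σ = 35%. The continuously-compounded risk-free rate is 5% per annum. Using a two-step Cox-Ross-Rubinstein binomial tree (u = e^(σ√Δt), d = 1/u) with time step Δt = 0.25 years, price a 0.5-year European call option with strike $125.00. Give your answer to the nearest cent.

$9.02

CRR parameters: u = e^(σ√Δt) = e^(0.35·√0.25) = 1.1912, d = 1/u = 0.8395
Per-period rate: rΔt = 0.05·0.25 = 0.0125, so R = e^0.0125 = 1.0126
Risk-neutral probability p = (e^0.0125 − 0.8395)/(1.1912 − 0.8395) = 0.1731/0.3518 = 0.4921
Terminal stock prices: S_uu = 163.2, S_ud = 115, S_dd = 81.04
Terminal payoffs (S − K): max(38.19, 0) = 38.19, max(-10, 0) = 0, max(-43.96, 0) = 0
Node u (S = 137): V_u = e^(−0.0125)·[0.4921·38.1928 + 0.5079·0.0000] = 18.5618
Node d (S = 96.54): V_d = e^(−0.0125)·[0.4921·0.0000 + 0.5079·0.0000] = 0.0000
Node 0 (S = 115): V_0 = e^(−0.0125)·[0.4921·18.5618 + 0.5079·0.0000] = 9.0211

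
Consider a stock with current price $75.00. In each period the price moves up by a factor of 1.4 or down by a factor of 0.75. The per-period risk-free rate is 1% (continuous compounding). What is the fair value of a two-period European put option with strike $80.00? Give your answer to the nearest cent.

$13.93

Risk-neutral probability p = (e^0.01 − 0.75)/(1.4 − 0.75) = 0.2601/0.6500 = 0.4001
Terminal stock prices: S_uu = 147, S_ud = 78.75, S_dd = 42.19
Terminal payoffs (K − S): max(-67, 0) = 0, max(1.25, 0) = 1.25, max(37.81, 0) = 37.81
Node u (S = 105): V_u = e^(−0.01)·[0.4001·0.0000 + 0.5999·1.2500] = 0.7424
Node d (S = 56.25): V_d = e^(−0.01)·[0.4001·1.2500 + 0.5999·37.8125] = 22.9540
Node 0 (S = 75): V_0 = e^(−0.01)·[0.4001·0.7424 + 0.5999·22.9540] = 13.9277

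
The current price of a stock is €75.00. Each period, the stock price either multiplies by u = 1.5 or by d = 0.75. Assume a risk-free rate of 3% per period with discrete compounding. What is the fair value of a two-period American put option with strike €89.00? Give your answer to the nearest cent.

Risk-neutral probability p = (1 + 0.03 − 0.75)/(1.5 − 0.75) = 0.2800/0.7500 = 0.3733
Terminal stock prices: S_uu = 168.8, S_ud = 84.38, S_dd = 42.19
Terminal payoffs (K − S): max(-79.75, 0) = 0, max(4.625, 0) = 4.625, max(46.81, 0) = 46.81
Node u (S = 112.5): continuation = 1/1.03·[0.3733·0.0000 + 0.6267·4.6250] = 2.8139; exercise value = 0.0000 ≤ continuation, so V_u = 2.8139
Node d (S = 56.25): continuation = 1/1.03·[0.3733·4.6250 + 0.6267·46.8125] = 30.1578; exercise value = 32.7500 > continuation, so V_d = 32.7500 (exercise)
Node 0 (S = 75): continuation = 1/1.03·[0.3733·2.8139 + 0.6267·32.7500] = 20.9455; exercise value = 14.0000 ≤ continuation, so V_0 = 20.9455

€20.95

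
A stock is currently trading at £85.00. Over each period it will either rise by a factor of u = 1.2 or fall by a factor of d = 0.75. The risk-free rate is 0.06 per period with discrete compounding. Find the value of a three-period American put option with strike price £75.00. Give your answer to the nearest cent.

£4.32

Risk-neutral probability p = (1 + 0.06 − 0.75)/(1.2 − 0.75) = 0.3100/0.4500 = 0.6889
Terminal stock prices: S_uuu = 146.9, S_uud = 91.8, S_udd = 57.38, S_ddd = 35.86
Terminal payoffs (K − S): max(-71.88, 0) = 0, max(-16.8, 0) = 0, max(17.62, 0) = 17.62, max(39.14, 0) = 39.14
Node uu (S = 122.4): continuation = 1/1.06·[0.6889·0.0000 + 0.3111·0.0000] = 0.0000; exercise value = 0.0000 ≤ continuation, so V_uu = 0.0000
Node ud (S = 76.5): continuation = 1/1.06·[0.6889·0.0000 + 0.3111·17.6250] = 5.1730; exercise value = 0.0000 ≤ continuation, so V_ud = 5.1730
Node dd (S = 47.81): continuation = 1/1.06·[0.6889·17.6250 + 0.3111·39.1406] = 22.9422; exercise value = 27.1875 > continuation, so V_dd = 27.1875 (exercise)
Node u (S = 102): continuation = 1/1.06·[0.6889·0.0000 + 0.3111·5.1730] = 1.5183; exercise value = 0.0000 ≤ continuation, so V_u = 1.5183
Node d (S = 63.75): continuation = 1/1.06·[0.6889·5.1730 + 0.3111·27.1875] = 11.3414; exercise value = 11.2500 ≤ continuation, so V_d = 11.3414
Node 0 (S = 85): continuation = 1/1.06·[0.6889·1.5183 + 0.3111·11.3414] = 4.3154; exercise value = 0.0000 ≤ continuation, so V_0 = 4.3154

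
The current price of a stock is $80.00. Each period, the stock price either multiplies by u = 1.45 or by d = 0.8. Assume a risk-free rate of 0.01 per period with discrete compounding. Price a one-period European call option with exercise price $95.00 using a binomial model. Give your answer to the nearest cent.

Risk-neutral probability p = (1 + 0.01 − 0.8)/(1.45 − 0.8) = 0.2100/0.6500 = 0.3231
Terminal stock prices: S_u = 116, S_d = 64
Terminal payoffs (S − K): max(21, 0) = 21, max(-31, 0) = 0
Node 0 (S = 80): V_0 = 1/1.01·[0.3231·21.0000 + 0.6769·0.0000] = 6.7174

$6.72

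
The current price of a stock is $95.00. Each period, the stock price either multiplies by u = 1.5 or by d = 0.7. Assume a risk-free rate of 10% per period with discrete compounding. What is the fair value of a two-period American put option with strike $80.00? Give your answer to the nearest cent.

$6.91

Risk-neutral probability p = (1 + 0.1 − 0.7)/(1.5 − 0.7) = 0.4000/0.8000 = 0.5000
Terminal stock prices: S_uu = 213.8, S_ud = 99.75, S_dd = 46.55
Terminal payoffs (K − S): max(-133.8, 0) = 0, max(-19.75, 0) = 0, max(33.45, 0) = 33.45
Node u (S = 142.5): continuation = 1/1.1·[0.5000·0.0000 + 0.5000·0.0000] = 0.0000; exercise value = 0.0000 ≤ continuation, so V_u = 0.0000
Node d (S = 66.5): continuation = 1/1.1·[0.5000·0.0000 + 0.5000·33.4500] = 15.2045; exercise value = 13.5000 ≤ continuation, so V_d = 15.2045
Node 0 (S = 95): continuation = 1/1.1·[0.5000·0.0000 + 0.5000·15.2045] = 6.9112; exercise value = 0.0000 ≤ continuation, so V_0 = 6.9112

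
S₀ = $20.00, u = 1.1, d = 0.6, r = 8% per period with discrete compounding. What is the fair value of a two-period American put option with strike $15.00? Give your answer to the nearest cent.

Risk-neutral probability p = (1 + 0.08 − 0.6)/(1.1 − 0.6) = 0.4800/0.5000 = 0.9600
Terminal stock prices: S_uu = 24.2, S_ud = 13.2, S_dd = 7.2
Terminal payoffs (K − S): max(-9.2, 0) = 0, max(1.8, 0) = 1.8, max(7.8, 0) = 7.8
Node u (S = 22): continuation = 1/1.08·[0.9600·0.0000 + 0.0400·1.8000] = 0.0667; exercise value = 0.0000 ≤ continuation, so V_u = 0.0667
Node d (S = 12): continuation = 1/1.08·[0.9600·1.8000 + 0.0400·7.8000] = 1.8889; exercise value = 3.0000 > continuation, so V_d = 3.0000 (exercise)
Node 0 (S = 20): continuation = 1/1.08·[0.9600·0.0667 + 0.0400·3.0000] = 0.1704; exercise value = 0.0000 ≤ continuation, so V_0 = 0.1704

$0.17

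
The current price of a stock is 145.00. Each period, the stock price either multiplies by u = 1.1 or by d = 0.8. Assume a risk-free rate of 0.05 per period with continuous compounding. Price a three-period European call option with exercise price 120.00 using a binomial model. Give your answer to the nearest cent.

42.91

Risk-neutral probability p = (e^0.05 − 0.8)/(1.1 − 0.8) = 0.2513/0.3000 = 0.8376
Terminal stock prices: S_uuu = 193, S_uud = 140.4, S_udd = 102.1, S_ddd = 74.24
Terminal payoffs (S − K): max(73, 0) = 73, max(20.36, 0) = 20.36, max(-17.92, 0) = 0, max(-45.76, 0) = 0
Node uu (S = 175.5): V_uu = e^(−0.05)·[0.8376·72.9950 + 0.1624·20.3600] = 61.3025
Node ud (S = 127.6): V_ud = e^(−0.05)·[0.8376·20.3600 + 0.1624·0.0000] = 16.2213
Node dd (S = 92.8): V_dd = e^(−0.05)·[0.8376·0.0000 + 0.1624·0.0000] = 0.0000
Node u (S = 159.5): V_u = e^(−0.05)·[0.8376·61.3025 + 0.1624·16.2213] = 51.3473
Node d (S = 116): V_d = e^(−0.05)·[0.8376·16.2213 + 0.1624·0.0000] = 12.9238
Node 0 (S = 145): V_0 = e^(−0.05)·[0.8376·51.3473 + 0.1624·12.9238] = 42.9063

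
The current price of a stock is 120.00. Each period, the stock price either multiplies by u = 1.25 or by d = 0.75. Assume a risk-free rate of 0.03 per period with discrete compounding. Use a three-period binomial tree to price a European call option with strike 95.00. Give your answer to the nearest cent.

Risk-neutral probability p = (1 + 0.03 − 0.75)/(1.25 − 0.75) = 0.2800/0.5000 = 0.5600
Terminal stock prices: S_uuu = 234.4, S_uud = 140.6, S_udd = 84.38, S_ddd = 50.62
Terminal payoffs (S − K): max(139.4, 0) = 139.4, max(45.62, 0) = 45.62, max(-10.62, 0) = 0, max(-44.38, 0) = 0
Node uu (S = 187.5): V_uu = 1/1.03·[0.5600·139.3750 + 0.4400·45.6250] = 95.2670
Node ud (S = 112.5): V_ud = 1/1.03·[0.5600·45.6250 + 0.4400·0.0000] = 24.8058
Node dd (S = 67.5): V_dd = 1/1.03·[0.5600·0.0000 + 0.4400·0.0000] = 0.0000
Node u (S = 150): V_u = 1/1.03·[0.5600·95.2670 + 0.4400·24.8058] = 62.3923
Node d (S = 90): V_d = 1/1.03·[0.5600·24.8058 + 0.4400·0.0000] = 13.4867
Node 0 (S = 120): V_0 = 1/1.03·[0.5600·62.3923 + 0.4400·13.4867] = 39.6833

39.68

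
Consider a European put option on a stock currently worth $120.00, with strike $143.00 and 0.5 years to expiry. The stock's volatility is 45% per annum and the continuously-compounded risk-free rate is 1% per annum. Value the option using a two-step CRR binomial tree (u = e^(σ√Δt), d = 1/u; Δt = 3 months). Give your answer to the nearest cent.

$31.37

CRR parameters: u = e^(σ√Δt) = e^(0.45·√0.25) = 1.2523, d = 1/u = 0.7985
Per-period rate: rΔt = 0.01·0.25 = 0.0025, so R = e^0.0025 = 1.0025
Risk-neutral probability p = (e^0.0025 − 0.7985)/(1.2523 − 0.7985) = 0.2040/0.4538 = 0.4495
Terminal stock prices: S_uu = 188.2, S_ud = 120, S_dd = 76.52
Terminal payoffs (K − S): max(-45.2, 0) = 0, max(23, 0) = 23, max(66.48, 0) = 66.48
Node u (S = 150.3): V_u = e^(−0.0025)·[0.4495·0.0000 + 0.5505·23.0000] = 12.6298
Node d (S = 95.82): V_d = e^(−0.0025)·[0.4495·23.0000 + 0.5505·66.4846] = 46.8210
Node 0 (S = 120): V_0 = e^(−0.0025)·[0.4495·12.6298 + 0.5505·46.8210] = 31.3735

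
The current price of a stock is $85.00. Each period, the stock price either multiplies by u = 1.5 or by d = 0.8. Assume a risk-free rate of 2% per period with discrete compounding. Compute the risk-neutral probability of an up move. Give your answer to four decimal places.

Risk-neutral probability p = (1 + 0.02 − 0.8)/(1.5 − 0.8) = 0.2200/0.7000 = 0.3143

p = 0.3143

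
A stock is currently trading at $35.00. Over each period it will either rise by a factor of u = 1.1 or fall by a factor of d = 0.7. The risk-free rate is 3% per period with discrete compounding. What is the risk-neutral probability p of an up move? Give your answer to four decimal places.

Risk-neutral probability p = (1 + 0.03 − 0.7)/(1.1 − 0.7) = 0.3300/0.4000 = 0.8250

p = 0.8250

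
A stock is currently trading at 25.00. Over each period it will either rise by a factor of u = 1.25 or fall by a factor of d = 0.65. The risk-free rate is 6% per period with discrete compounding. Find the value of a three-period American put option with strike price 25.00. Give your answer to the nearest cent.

3.52

Risk-neutral probability p = (1 + 0.06 − 0.65)/(1.25 − 0.65) = 0.4100/0.6000 = 0.6833
Terminal stock prices: S_uuu = 48.83, S_uud = 25.39, S_udd = 13.2, S_ddd = 6.866
Terminal payoffs (K − S): max(-23.83, 0) = 0, max(-0.3906, 0) = 0, max(11.8, 0) = 11.8, max(18.13, 0) = 18.13
Node uu (S = 39.06): continuation = 1/1.06·[0.6833·0.0000 + 0.3167·0.0000] = 0.0000; exercise value = 0.0000 ≤ continuation, so V_uu = 0.0000
Node ud (S = 20.31): continuation = 1/1.06·[0.6833·0.0000 + 0.3167·11.7969] = 3.5242; exercise value = 4.6875 > continuation, so V_ud = 4.6875 (exercise)
Node dd (S = 10.56): continuation = 1/1.06·[0.6833·11.7969 + 0.3167·18.1344] = 13.0224; exercise value = 14.4375 > continuation, so V_dd = 14.4375 (exercise)
Node u (S = 31.25): continuation = 1/1.06·[0.6833·0.0000 + 0.3167·4.6875] = 1.4004; exercise value = 0.0000 ≤ continuation, so V_u = 1.4004
Node d (S = 16.25): continuation = 1/1.06·[0.6833·4.6875 + 0.3167·14.4375] = 7.3349; exercise value = 8.7500 > continuation, so V_d = 8.7500 (exercise)
Node 0 (S = 25): continuation = 1/1.06·[0.6833·1.4004 + 0.3167·8.7500] = 3.5167; exercise value = 0.0000 ≤ continuation, so V_0 = 3.5167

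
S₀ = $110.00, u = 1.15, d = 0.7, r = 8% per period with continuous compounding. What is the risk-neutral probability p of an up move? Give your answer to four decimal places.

Risk-neutral probability p = (e^0.08 − 0.7)/(1.15 − 0.7) = 0.3833/0.4500 = 0.8517

p = 0.8517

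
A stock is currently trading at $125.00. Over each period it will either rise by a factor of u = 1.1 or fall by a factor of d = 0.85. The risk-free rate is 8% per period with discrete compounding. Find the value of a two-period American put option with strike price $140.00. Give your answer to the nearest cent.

Risk-neutral probability p = (1 + 0.08 − 0.85)/(1.1 − 0.85) = 0.2300/0.2500 = 0.9200
Terminal stock prices: S_uu = 151.3, S_ud = 116.9, S_dd = 90.31
Terminal payoffs (K − S): max(-11.25, 0) = 0, max(23.12, 0) = 23.12, max(49.69, 0) = 49.69
Node u (S = 137.5): continuation = 1/1.08·[0.9200·0.0000 + 0.0800·23.1250] = 1.7130; exercise value = 2.5000 > continuation, so V_u = 2.5000 (exercise)
Node d (S = 106.2): continuation = 1/1.08·[0.9200·23.1250 + 0.0800·49.6875] = 23.3796; exercise value = 33.7500 > continuation, so V_d = 33.7500 (exercise)
Node 0 (S = 125): continuation = 1/1.08·[0.9200·2.5000 + 0.0800·33.7500] = 4.6296; exercise value = 15.0000 > continuation, so V_0 = 15.0000 (exercise)

$15.00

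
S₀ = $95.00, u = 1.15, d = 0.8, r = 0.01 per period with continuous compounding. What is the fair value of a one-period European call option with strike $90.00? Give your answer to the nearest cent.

Risk-neutral probability p = (e^0.01 − 0.8)/(1.15 − 0.8) = 0.2101/0.3500 = 0.6001
Terminal stock prices: S_u = 109.2, S_d = 76
Terminal payoffs (S − K): max(19.25, 0) = 19.25, max(-14, 0) = 0
Node 0 (S = 95): V_0 = e^(−0.01)·[0.6001·19.2500 + 0.3999·0.0000] = 11.4378

$11.44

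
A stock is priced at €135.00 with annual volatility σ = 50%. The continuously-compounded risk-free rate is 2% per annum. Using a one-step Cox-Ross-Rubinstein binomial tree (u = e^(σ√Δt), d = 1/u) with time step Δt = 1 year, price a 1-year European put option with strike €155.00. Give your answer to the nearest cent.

CRR parameters: u = e^(σ√Δt) = e^(0.5·√1) = 1.6487, d = 1/u = 0.6065
Per-period rate: rΔt = 0.02·1 = 0.02, so R = e^0.02 = 1.0202
Risk-neutral probability p = (e^0.02 − 0.6065)/(1.6487 − 0.6065) = 0.4137/1.0422 = 0.3969
Terminal stock prices: S_u = 222.6, S_d = 81.88
Terminal payoffs (K − S): max(-67.58, 0) = 0, max(73.12, 0) = 73.12
Node 0 (S = 135): V_0 = e^(−0.02)·[0.3969·0.0000 + 0.6031·73.1184] = 43.2228

€43.22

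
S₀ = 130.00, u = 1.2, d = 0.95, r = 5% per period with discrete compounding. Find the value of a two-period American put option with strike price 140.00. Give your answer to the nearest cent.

10.00

Risk-neutral probability p = (1 + 0.05 − 0.95)/(1.2 − 0.95) = 0.1000/0.2500 = 0.4000
Terminal stock prices: S_uu = 187.2, S_ud = 148.2, S_dd = 117.3
Terminal payoffs (K − S): max(-47.2, 0) = 0, max(-8.2, 0) = 0, max(22.67, 0) = 22.67
Node u (S = 156): continuation = 1/1.05·[0.4000·0.0000 + 0.6000·0.0000] = 0.0000; exercise value = 0.0000 ≤ continuation, so V_u = 0.0000
Node d (S = 123.5): continuation = 1/1.05·[0.4000·0.0000 + 0.6000·22.6750] = 12.9571; exercise value = 16.5000 > continuation, so V_d = 16.5000 (exercise)
Node 0 (S = 130): continuation = 1/1.05·[0.4000·0.0000 + 0.6000·16.5000] = 9.4286; exercise value = 10.0000 > continuation, so V_0 = 10.0000 (exercise)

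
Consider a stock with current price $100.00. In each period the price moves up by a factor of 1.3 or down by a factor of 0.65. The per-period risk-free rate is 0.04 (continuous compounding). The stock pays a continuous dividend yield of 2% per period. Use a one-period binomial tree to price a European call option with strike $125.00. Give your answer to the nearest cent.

$2.74

Per-period risk-free factor R = e^0.04 = 1.0408; dividend-adjusted growth = e^(0.04−0.02) = 1.0202.
Risk-neutral probability p = (1.0202 − 0.65)/(1.3 − 0.65) = 0.3702/0.6500 = 0.5695
Terminal stock prices: S_u = 130, S_d = 65
Terminal payoffs (S − K): max(5, 0) = 5, max(-60, 0) = 0
Node 0 (S = 100): V_0 = e^(−0.04)·[0.5695·5.0000 + 0.4305·0.0000] = 2.7360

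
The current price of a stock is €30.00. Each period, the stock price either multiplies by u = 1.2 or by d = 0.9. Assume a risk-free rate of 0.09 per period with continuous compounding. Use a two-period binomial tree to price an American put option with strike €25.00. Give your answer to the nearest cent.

Risk-neutral probability p = (e^0.09 − 0.9)/(1.2 − 0.9) = 0.1942/0.3000 = 0.6472
Terminal stock prices: S_uu = 43.2, S_ud = 32.4, S_dd = 24.3
Terminal payoffs (K − S): max(-18.2, 0) = 0, max(-7.4, 0) = 0, max(0.7, 0) = 0.7
Node u (S = 36): continuation = e^(−0.09)·[0.6472·0.0000 + 0.3528·0.0000] = 0.0000; exercise value = 0.0000 ≤ continuation, so V_u = 0.0000
Node d (S = 27): continuation = e^(−0.09)·[0.6472·0.0000 + 0.3528·0.7000] = 0.2257; exercise value = 0.0000 ≤ continuation, so V_d = 0.2257
Node 0 (S = 30): continuation = e^(−0.09)·[0.6472·0.0000 + 0.3528·0.2257] = 0.0728; exercise value = 0.0000 ≤ continuation, so V_0 = 0.0728

€0.07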